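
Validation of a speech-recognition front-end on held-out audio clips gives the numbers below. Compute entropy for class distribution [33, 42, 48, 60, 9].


Probabilities: [33/192, 42/192, 48/192, 60/192, 9/192] ≈ [0.1719, 0.2188, 0.25, 0.3125, 0.0469]
H = -((33/192)·log₂(33/192) + (42/192)·log₂(42/192) + (48/192)·log₂(48/192) + (60/192)·log₂(60/192) + (9/192)·log₂(9/192))
  = 2.1477 bits

2.1477 bits


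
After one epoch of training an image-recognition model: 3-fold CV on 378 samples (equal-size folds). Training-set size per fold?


Fold size = 378/3 = 126
Training per fold = 378 - 126 = 252

252


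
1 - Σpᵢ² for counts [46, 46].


Probabilities: [46/92, 46/92] ≈ [0.5, 0.5]
Σpᵢ² = (2116 + 2116)/92² = 4232/8464
Gini = 1 - Σpᵢ² = 1 - 4232/8464 = 0.5

0.5


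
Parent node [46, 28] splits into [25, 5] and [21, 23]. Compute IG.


Parent = [46, 28], H_parent = 0.9569
H_left = 0.65 (n=30), H_right = 0.9985 (n=44)
H_children = (30/74)·0.65 + (44/74)·0.9985 = 0.8572
IG = 0.9569 - 0.8572 = 0.0997

0.0997


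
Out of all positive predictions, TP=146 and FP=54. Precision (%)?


Precision = TP/(TP+FP)
= 146/(146+54)
= 146/200 = 73.0%

73.0%


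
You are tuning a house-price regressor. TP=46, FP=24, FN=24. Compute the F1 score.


Precision = 46/70 = 0.6571
Recall = 46/70 = 0.6571
F1 = 2·P·R/(P+R) = 2·TP/(2·TP+FP+FN) = 92/(92+24+24) = 92/140 = 0.6571

0.6571


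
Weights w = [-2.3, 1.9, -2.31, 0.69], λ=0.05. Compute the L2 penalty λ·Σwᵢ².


‖w‖₂² = (-2.3)² + (1.9)² + (-2.31)² + (0.69)²
     = 5.29 + 3.61 + 5.3361 + 0.4761
     = 14.7122
λ·‖w‖₂² = 0.05·14.7122 = 0.73561

0.73561


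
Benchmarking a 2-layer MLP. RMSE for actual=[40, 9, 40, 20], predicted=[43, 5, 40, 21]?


MSE = 26/4 = 6.5
RMSE = √(26/4) = 2.5495

2.5495


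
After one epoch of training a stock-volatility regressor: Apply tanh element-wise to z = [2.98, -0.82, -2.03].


tanh(2.98) = 0.9949
tanh(-0.82) = -0.6751
tanh(-2.03) = -0.9661
result = [0.9949, -0.6751, -0.9661]

[0.9949, -0.6751, -0.9661]


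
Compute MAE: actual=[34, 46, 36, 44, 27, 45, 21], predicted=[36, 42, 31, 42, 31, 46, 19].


Absolute errors: |34-36|=2, |46-42|=4, |36-31|=5, |44-42|=2, |27-31|=4, |45-46|=1, |21-19|=2
Sum = 20
MAE = 20/7 = 20/7

20/7


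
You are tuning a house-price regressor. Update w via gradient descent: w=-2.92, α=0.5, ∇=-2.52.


w_new = w - α·∇
= -2.92 - 0.5·-2.52
= -2.92 + 1.26
= -1.66

-1.66


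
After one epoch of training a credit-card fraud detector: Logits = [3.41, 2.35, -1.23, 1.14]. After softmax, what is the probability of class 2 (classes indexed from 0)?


Exponentials: e^3.41=30.2652, e^2.35=10.4856, e^-1.23=0.2923, e^1.14=3.1268
Sum = 44.1699
Softmax = [0.6852, 0.2374, 0.0066, 0.0708]
p[2] = 0.2923/44.1699 = 0.0066

0.0066


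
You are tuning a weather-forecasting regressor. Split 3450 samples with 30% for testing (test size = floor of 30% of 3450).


Test = ⌊3450·30/100⌋ = 1035
Train = 3450 - 1035 = 2415

Train: 2415, Test: 1035


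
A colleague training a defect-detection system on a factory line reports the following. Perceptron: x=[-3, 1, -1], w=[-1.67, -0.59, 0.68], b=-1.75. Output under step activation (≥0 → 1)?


z = (-3)·(-1.67) + (1)·(-0.59) + (-1)·(0.68) - 1.75
  = 1.99
step(z) = 1 (z≥0)

1


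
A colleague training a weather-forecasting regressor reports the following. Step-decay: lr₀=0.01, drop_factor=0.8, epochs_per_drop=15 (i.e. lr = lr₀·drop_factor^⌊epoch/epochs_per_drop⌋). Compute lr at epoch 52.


n_drops = ⌊52/15⌋ = 3
lr = 0.01·0.8^3 = 0.01·0.512 = 0.00512

0.00512


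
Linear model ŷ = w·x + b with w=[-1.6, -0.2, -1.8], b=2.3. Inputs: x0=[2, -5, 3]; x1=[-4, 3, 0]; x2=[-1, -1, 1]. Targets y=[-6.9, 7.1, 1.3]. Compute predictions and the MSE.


ŷ0 = (-1.6)·(2) + (-0.2)·(-5) + (-1.8)·(3) + 2.3 = -5.3
ŷ1 = (-1.6)·(-4) + (-0.2)·(3) + (-1.8)·(0) + 2.3 = 8.1
ŷ2 = (-1.6)·(-1) + (-0.2)·(-1) + (-1.8)·(1) + 2.3 = 2.3
errors² = [2.56, 1.0, 1.0]
MSE = 4.5600/3 = 1.52

1.52


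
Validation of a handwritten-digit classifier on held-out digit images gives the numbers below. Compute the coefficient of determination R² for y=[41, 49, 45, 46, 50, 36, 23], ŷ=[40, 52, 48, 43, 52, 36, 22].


ȳ = 41.4286
SS_res = Σ(y-ŷ)² = 33
SS_tot = Σ(y-ȳ)² = 533.71
R² = 1 - SS_res/SS_tot = 1 - 0.0618 = 0.9382

0.9382


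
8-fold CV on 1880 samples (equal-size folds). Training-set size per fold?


Fold size = 1880/8 = 235
Training per fold = 1880 - 235 = 1645

1645


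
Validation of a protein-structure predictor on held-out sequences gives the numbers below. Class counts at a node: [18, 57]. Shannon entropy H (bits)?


Probabilities: [18/75, 57/75] ≈ [0.24, 0.76]
H = -((18/75)·log₂(18/75) + (57/75)·log₂(57/75))
  = 0.795 bits

0.795 bits


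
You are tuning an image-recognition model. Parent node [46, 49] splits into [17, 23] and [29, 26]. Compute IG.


Parent = [46, 49], H_parent = 0.9993
H_left = 0.9837 (n=40), H_right = 0.9979 (n=55)
H_children = (40/95)·0.9837 + (55/95)·0.9979 = 0.9919
IG = 0.9993 - 0.9919 = 0.0074

0.0074


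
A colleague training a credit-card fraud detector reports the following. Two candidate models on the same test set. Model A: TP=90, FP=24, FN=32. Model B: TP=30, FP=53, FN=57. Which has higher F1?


Model A: P=90/114=0.7895, R=90/122=0.7377, F1=2PR/(P+R)=2TP/(2TP+FP+FN)=180/236=0.7627
Model B: P=30/83=0.3614, R=30/87=0.3448, F1=2PR/(P+R)=2TP/(2TP+FP+FN)=60/170=0.3529
0.7627 > 0.3529 → Model A

Model A


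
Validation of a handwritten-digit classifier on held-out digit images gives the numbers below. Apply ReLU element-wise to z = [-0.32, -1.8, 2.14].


ReLU(-0.32) = max(0, -0.32) = 0.0
ReLU(-1.8) = max(0, -1.8) = 0.0
ReLU(2.14) = max(0, 2.14) = 2.14
result = [0.0, 0.0, 2.14]

[0.0, 0.0, 2.14]


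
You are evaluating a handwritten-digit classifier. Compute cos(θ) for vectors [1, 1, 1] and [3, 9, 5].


A·B = 1·3 + 1·9 + 1·5 = 17
‖A‖ = √3 = 1.7321, ‖B‖ = √115 = 10.7238
cos = 17/(√3·√115) = 17/√345 = 0.9152

0.9152


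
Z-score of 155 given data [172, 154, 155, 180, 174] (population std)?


μ = 167, σ = 10.5451
z = (155 - 167)/10.5451 = -1.138

-1.138


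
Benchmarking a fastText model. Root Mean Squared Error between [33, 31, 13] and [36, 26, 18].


MSE = 59/3 = 19.6667
RMSE = √(59/3) = 4.4347

4.4347


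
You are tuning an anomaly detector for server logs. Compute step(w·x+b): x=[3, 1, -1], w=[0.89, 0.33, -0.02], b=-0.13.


z = (3)·(0.89) + (1)·(0.33) + (-1)·(-0.02) - 0.13
  = 2.89
step(z) = 1 (z≥0)

1


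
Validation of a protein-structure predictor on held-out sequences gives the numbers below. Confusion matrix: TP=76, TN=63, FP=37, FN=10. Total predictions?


Total = TP + TN + FP + FN
= 76 + 63 + 37 + 10
= 186
(Predicted positive: 113, predicted negative: 73)

186


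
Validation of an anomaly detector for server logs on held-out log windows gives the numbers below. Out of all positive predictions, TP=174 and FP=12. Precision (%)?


Precision = TP/(TP+FP)
= 174/(174+12)
= 174/186 = 93.55%

93.55%


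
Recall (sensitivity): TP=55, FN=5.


Recall = TP/(TP+FN)
= 55/(55+5)
= 55/60 = 91.67%

91.67%


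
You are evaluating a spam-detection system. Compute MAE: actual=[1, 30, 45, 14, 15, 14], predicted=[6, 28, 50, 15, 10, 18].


Absolute errors: |1-6|=5, |30-28|=2, |45-50|=5, |14-15|=1, |15-10|=5, |14-18|=4
Sum = 22
MAE = 22/6 = 11/3

11/3


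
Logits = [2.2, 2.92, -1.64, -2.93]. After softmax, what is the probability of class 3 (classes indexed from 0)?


Exponentials: e^2.2=9.025, e^2.92=18.5413, e^-1.64=0.194, e^-2.93=0.0534
Sum = 27.8137
Softmax = [0.3245, 0.6666, 0.007, 0.0019]
p[3] = 0.0534/27.8137 = 0.0019

0.0019


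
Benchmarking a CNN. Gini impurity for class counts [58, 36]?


Probabilities: [58/94, 36/94] ≈ [0.617, 0.383]
Σpᵢ² = (3364 + 1296)/94² = 4660/8836
Gini = 1 - Σpᵢ² = 1 - 4660/8836 = 0.4726

0.4726


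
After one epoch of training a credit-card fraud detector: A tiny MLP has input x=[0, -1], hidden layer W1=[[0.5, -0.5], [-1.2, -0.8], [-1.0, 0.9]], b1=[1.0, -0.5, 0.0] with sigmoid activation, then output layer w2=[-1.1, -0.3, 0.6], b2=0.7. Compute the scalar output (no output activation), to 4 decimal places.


z1[0] = (0.5)·(0) + (-0.5)·(-1) + 1.0 = 1.5
z1[1] = (-1.2)·(0) + (-0.8)·(-1) - 0.5 = 0.3
z1[2] = (-1.0)·(0) + (0.9)·(-1) + 0.0 = -0.9
h = sigmoid(z1) = [0.8176, 0.5744, 0.2891]
output = (-1.1)·(0.8176) + (-0.3)·(0.5744) + (0.6)·(0.2891) + 0.7 = -0.1982

-0.1982


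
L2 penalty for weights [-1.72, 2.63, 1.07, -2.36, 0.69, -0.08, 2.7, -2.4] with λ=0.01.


‖w‖₂² = (-1.72)² + (2.63)² + (1.07)² + (-2.36)² + (0.69)² + (-0.08)² + (2.7)² + (-2.4)²
     = 2.9584 + 6.9169 + 1.1449 + 5.5696 + 0.4761 + 0.0064 + 7.29 + 5.76
     = 30.1223
λ·‖w‖₂² = 0.01·30.1223 = 0.301223

0.301223


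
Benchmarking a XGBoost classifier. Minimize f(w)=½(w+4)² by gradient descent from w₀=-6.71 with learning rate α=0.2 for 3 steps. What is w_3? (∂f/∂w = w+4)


step 1: grad = -6.71+4 = -2.71; w = -6.71 - 0.2·(-2.71) = -6.168
step 2: grad = -6.168+4 = -2.168; w = -6.168 - 0.2·(-2.168) = -5.7344
step 3: grad = -5.7344+4 = -1.7344; w = -5.7344 - 0.2·(-1.7344) = -5.38752

-5.38752


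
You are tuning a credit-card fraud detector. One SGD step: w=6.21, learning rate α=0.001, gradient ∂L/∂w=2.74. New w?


w_new = w - α·∇
= 6.21 - 0.001·2.74
= 6.21 - 0.00274
= 6.20726

6.20726


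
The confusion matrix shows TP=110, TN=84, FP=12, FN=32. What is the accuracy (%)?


Accuracy = (TP+TN)/(TP+TN+FP+FN)
= (110+84)/(238)
= 194/238 = 81.51%

81.51%


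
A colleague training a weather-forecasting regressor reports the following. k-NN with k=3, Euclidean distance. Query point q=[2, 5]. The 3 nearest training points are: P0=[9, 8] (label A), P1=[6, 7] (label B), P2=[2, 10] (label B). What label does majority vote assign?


d(q,P0) = 7.6158  (label A)
d(q,P1) = 4.4721  (label B)
d(q,P2) = 5.0  (label B)
Votes: A=1, B=2
Majority → B

B


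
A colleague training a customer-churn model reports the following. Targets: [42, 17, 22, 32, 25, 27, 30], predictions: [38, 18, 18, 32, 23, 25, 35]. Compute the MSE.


Squared errors: (42-38)²=16, (17-18)²=1, (22-18)²=16, (32-32)²=0, (25-23)²=4, (27-25)²=4, (30-35)²=25
Sum = 66
MSE = 66/7 = 66/7

66/7


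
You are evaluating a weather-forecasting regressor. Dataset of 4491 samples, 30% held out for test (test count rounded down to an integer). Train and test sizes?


Test = ⌊4491·30/100⌋ = 1347
Train = 4491 - 1347 = 3144

Train: 3144, Test: 1347


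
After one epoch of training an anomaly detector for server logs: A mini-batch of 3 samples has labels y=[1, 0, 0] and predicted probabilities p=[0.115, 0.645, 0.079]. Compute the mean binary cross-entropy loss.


L[0] = -ln(0.115) = 2.1628
L[1] = -ln(1-0.645) = -ln(0.355) = 1.0356
L[2] = -ln(1-0.079) = -ln(0.921) = 0.0823
mean = (2.1628 + 1.0356 + 0.0823)/3 = 1.0936

1.0936


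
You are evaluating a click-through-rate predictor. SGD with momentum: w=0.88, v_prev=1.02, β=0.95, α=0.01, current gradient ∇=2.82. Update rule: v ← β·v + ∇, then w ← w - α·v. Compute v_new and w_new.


v_new = 0.95·1.02 + 2.82 = 0.969 + 2.82 = 3.789
w_new = 0.88 - 0.01·3.789 = 0.88 - 0.03789 = 0.84211

v_new=3.789, w_new=0.84211


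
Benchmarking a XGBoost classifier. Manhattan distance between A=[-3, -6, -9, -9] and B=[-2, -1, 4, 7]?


d = |-3+ 2| + |-6+ 1| + |-9-4| + |-9-7|
  = 1 + 5 + 13 + 16
  = 35

35


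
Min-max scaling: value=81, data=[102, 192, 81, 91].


min=81, max=192
(81-81)/(192-81) = 0/111 = 0.0

0.0


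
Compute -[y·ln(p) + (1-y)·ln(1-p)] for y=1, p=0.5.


BCE = -[y·ln(p) + (1-y)·ln(1-p)]
= -1·ln(0.5) - 0
= -ln(0.5) = 0.6931

0.6931


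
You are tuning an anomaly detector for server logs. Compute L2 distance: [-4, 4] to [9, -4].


d = √((-4-9)² + (4+ 4)²)
  = √(169 + 64)
  = √233 = 15.2643

15.2643


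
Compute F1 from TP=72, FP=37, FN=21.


Precision = 72/109 = 0.6606
Recall = 72/93 = 0.7742
F1 = 2·P·R/(P+R) = 2·TP/(2·TP+FP+FN) = 144/(144+37+21) = 144/202 = 0.7129

0.7129


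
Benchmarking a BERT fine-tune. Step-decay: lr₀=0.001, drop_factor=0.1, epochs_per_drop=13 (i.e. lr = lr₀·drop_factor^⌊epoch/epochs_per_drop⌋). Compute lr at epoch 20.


n_drops = ⌊20/13⌋ = 1
lr = 0.001·0.1^1 = 0.001·0.1 = 0.0001

0.0001


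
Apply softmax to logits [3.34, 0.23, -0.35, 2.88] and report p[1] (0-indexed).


Exponentials: e^3.34=28.2191, e^0.23=1.2586, e^-0.35=0.7047, e^2.88=17.8143
Sum = 47.9967
Softmax = [0.5879, 0.0262, 0.0147, 0.3712]
p[1] = 1.2586/47.9967 = 0.0262

0.0262


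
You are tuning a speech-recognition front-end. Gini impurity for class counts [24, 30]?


Probabilities: [24/54, 30/54] ≈ [0.4444, 0.5556]
Σpᵢ² = (576 + 900)/54² = 1476/2916
Gini = 1 - Σpᵢ² = 1 - 1476/2916 = 0.4938

0.4938


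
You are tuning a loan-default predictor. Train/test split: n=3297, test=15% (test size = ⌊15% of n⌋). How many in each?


Test = ⌊3297·15/100⌋ = 494
Train = 3297 - 494 = 2803

Train: 2803, Test: 494


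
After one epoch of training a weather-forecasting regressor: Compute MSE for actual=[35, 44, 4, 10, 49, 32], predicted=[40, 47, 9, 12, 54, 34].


Squared errors: (35-40)²=25, (44-47)²=9, (4-9)²=25, (10-12)²=4, (49-54)²=25, (32-34)²=4
Sum = 92
MSE = 92/6 = 46/3

46/3


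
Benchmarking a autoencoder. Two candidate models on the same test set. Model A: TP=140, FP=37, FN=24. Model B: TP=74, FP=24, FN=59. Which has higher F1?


Model A: P=140/177=0.791, R=140/164=0.8537, F1=2PR/(P+R)=2TP/(2TP+FP+FN)=280/341=0.8211
Model B: P=74/98=0.7551, R=74/133=0.5564, F1=2PR/(P+R)=2TP/(2TP+FP+FN)=148/231=0.6407
0.8211 > 0.6407 → Model A

Model A


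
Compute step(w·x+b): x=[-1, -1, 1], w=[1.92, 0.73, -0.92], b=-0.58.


z = (-1)·(1.92) + (-1)·(0.73) + (1)·(-0.92) - 0.58
  = -4.15
step(z) = 0 (z<0)

0


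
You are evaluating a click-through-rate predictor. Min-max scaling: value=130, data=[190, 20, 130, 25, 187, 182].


min=20, max=190
(130-20)/(190-20) = 110/170 = 0.6471

0.6471


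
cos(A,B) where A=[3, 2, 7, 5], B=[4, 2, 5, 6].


A·B = 3·4 + 2·2 + 7·5 + 5·6 = 81
‖A‖ = √87 = 9.3274, ‖B‖ = √81 = 9
cos = 81/(√87·√81) = 81/√7047 = 0.9649

0.9649


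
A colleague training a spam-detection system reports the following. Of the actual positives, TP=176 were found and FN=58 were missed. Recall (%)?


Recall = TP/(TP+FN)
= 176/(176+58)
= 176/234 = 75.21%

75.21%


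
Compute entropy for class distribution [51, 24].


Probabilities: [51/75, 24/75] ≈ [0.68, 0.32]
H = -((51/75)·log₂(51/75) + (24/75)·log₂(24/75))
  = 0.9044 bits

0.9044 bits


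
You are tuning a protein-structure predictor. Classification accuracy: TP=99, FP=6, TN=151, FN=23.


Accuracy = (TP+TN)/(TP+TN+FP+FN)
= (99+151)/(279)
= 250/279 = 89.61%

89.61%


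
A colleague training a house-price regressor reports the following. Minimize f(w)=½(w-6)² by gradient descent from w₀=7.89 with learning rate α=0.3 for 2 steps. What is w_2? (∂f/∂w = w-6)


step 1: grad = 7.89-6 = 1.89; w = 7.89 - 0.3·(1.89) = 7.323
step 2: grad = 7.323-6 = 1.323; w = 7.323 - 0.3·(1.323) = 6.9261

6.9261


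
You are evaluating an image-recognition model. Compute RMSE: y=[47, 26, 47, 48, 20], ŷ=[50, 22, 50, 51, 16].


MSE = 59/5 = 11.8
RMSE = √(59/5) = 3.4351

3.4351


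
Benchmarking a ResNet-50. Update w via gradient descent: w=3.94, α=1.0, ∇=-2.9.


w_new = w - α·∇
= 3.94 - 1.0·-2.9
= 3.94 + 2.9
= 6.84

6.84


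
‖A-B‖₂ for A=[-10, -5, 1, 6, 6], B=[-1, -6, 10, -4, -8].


d = √((-10+ 1)² + (-5+ 6)² + (1-10)² + (6+ 4)² + (6+ 8)²)
  = √(81 + 1 + 81 + 100 + 196)
  = √459 = 21.4243

21.4243


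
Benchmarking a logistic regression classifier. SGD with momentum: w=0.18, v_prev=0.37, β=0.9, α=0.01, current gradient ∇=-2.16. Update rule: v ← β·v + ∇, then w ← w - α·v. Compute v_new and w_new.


v_new = 0.9·0.37 - 2.16 = 0.333 - 2.16 = -1.827
w_new = 0.18 - 0.01·-1.827 = 0.18 + 0.01827 = 0.19827

v_new=-1.827, w_new=0.19827


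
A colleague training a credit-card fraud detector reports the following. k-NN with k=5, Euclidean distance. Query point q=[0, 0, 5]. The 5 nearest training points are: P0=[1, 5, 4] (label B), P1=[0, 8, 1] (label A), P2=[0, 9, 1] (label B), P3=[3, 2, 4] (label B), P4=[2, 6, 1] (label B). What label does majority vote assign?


d(q,P0) = 5.1962  (label B)
d(q,P1) = 8.9443  (label A)
d(q,P2) = 9.8489  (label B)
d(q,P3) = 3.7417  (label B)
d(q,P4) = 7.4833  (label B)
Votes: A=1, B=4
Majority → B

B


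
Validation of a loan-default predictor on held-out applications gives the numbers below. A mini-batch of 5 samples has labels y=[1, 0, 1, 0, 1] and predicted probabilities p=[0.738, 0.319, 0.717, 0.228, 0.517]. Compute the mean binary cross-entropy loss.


L[0] = -ln(0.738) = 0.3038
L[1] = -ln(1-0.319) = -ln(0.681) = 0.3842
L[2] = -ln(0.717) = 0.3327
L[3] = -ln(1-0.228) = -ln(0.772) = 0.2588
L[4] = -ln(0.517) = 0.6597
mean = (0.3038 + 0.3842 + 0.3327 + 0.2588 + 0.6597)/5 = 0.3878

0.3878


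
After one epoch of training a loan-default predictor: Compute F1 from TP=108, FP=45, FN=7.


Precision = 108/153 = 0.7059
Recall = 108/115 = 0.9391
F1 = 2·P·R/(P+R) = 2·TP/(2·TP+FP+FN) = 216/(216+45+7) = 216/268 = 0.806

0.806


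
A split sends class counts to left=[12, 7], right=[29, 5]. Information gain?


Parent = [41, 12], H_parent = 0.7717
H_left = 0.9495 (n=19), H_right = 0.6024 (n=34)
H_children = (19/53)·0.9495 + (34/53)·0.6024 = 0.7268
IG = 0.7717 - 0.7268 = 0.0449

0.0449


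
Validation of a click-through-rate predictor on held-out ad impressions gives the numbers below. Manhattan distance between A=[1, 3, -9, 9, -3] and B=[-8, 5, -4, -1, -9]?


d = |1+ 8| + |3-5| + |-9+ 4| + |9+ 1| + |-3+ 9|
  = 9 + 2 + 5 + 10 + 6
  = 32

32


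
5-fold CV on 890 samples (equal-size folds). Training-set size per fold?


Fold size = 890/5 = 178
Training per fold = 890 - 178 = 712

712


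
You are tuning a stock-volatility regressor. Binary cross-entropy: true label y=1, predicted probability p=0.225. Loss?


BCE = -[y·ln(p) + (1-y)·ln(1-p)]
= -1·ln(0.225) - 0
= -ln(0.225) = 1.4917

1.4917


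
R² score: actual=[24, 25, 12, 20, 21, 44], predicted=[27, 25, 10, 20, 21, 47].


ȳ = 24.3333
SS_res = Σ(y-ŷ)² = 22
SS_tot = Σ(y-ȳ)² = 569.33
R² = 1 - SS_res/SS_tot = 1 - 0.0386 = 0.9614

0.9614


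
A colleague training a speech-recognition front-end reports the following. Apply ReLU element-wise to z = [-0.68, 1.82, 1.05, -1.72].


ReLU(-0.68) = max(0, -0.68) = 0.0
ReLU(1.82) = max(0, 1.82) = 1.82
ReLU(1.05) = max(0, 1.05) = 1.05
ReLU(-1.72) = max(0, -1.72) = 0.0
result = [0.0, 1.82, 1.05, 0.0]

[0.0, 1.82, 1.05, 0.0]


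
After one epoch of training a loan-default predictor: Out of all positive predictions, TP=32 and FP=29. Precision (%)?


Precision = TP/(TP+FP)
= 32/(32+29)
= 32/61 = 52.46%

52.46%


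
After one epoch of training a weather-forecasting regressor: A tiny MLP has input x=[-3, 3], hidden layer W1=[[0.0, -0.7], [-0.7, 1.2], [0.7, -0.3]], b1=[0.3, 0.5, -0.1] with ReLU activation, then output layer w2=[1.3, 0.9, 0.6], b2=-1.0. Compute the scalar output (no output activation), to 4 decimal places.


z1[0] = (0.0)·(-3) + (-0.7)·(3) + 0.3 = -1.8
z1[1] = (-0.7)·(-3) + (1.2)·(3) + 0.5 = 6.2
z1[2] = (0.7)·(-3) + (-0.3)·(3) - 0.1 = -3.1
h = ReLU(z1) = [0.0, 6.2, 0.0]
output = (1.3)·(0.0) + (0.9)·(6.2) + (0.6)·(0.0) - 1.0 = 4.58

4.58


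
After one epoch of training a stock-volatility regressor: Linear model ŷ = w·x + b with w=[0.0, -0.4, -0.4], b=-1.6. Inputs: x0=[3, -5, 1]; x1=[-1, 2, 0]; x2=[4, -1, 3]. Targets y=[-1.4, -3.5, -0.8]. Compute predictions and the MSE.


ŷ0 = (0.0)·(3) + (-0.4)·(-5) + (-0.4)·(1) - 1.6 = 0.0
ŷ1 = (0.0)·(-1) + (-0.4)·(2) + (-0.4)·(0) - 1.6 = -2.4
ŷ2 = (0.0)·(4) + (-0.4)·(-1) + (-0.4)·(3) - 1.6 = -2.4
errors² = [1.96, 1.21, 2.56]
MSE = 5.7300/3 = 1.91

1.91


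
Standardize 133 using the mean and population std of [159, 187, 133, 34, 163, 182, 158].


μ = 145.1429, σ = 48.2358
z = (133 - 145.1429)/48.2358 = -0.2517

-0.2517


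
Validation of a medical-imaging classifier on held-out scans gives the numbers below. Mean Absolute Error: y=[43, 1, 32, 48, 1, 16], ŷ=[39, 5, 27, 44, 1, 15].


Absolute errors: |43-39|=4, |1-5|=4, |32-27|=5, |48-44|=4, |1-1|=0, |16-15|=1
Sum = 18
MAE = 18/6 = 3

3


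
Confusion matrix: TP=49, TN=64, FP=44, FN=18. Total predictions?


Total = TP + TN + FP + FN
= 49 + 64 + 44 + 18
= 175
(Predicted positive: 93, predicted negative: 82)

175


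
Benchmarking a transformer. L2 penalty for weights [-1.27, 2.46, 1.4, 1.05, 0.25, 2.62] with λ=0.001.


‖w‖₂² = (-1.27)² + (2.46)² + (1.4)² + (1.05)² + (0.25)² + (2.62)²
     = 1.6129 + 6.0516 + 1.96 + 1.1025 + 0.0625 + 6.8644
     = 17.6539
λ·‖w‖₂² = 0.001·17.6539 = 0.017654

0.017654


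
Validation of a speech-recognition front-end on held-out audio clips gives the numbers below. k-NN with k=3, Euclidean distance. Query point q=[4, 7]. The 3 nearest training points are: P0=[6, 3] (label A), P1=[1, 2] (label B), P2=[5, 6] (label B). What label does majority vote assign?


d(q,P0) = 4.4721  (label A)
d(q,P1) = 5.831  (label B)
d(q,P2) = 1.4142  (label B)
Votes: A=1, B=2
Majority → B

B


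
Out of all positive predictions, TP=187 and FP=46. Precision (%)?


Precision = TP/(TP+FP)
= 187/(187+46)
= 187/233 = 80.26%

80.26%


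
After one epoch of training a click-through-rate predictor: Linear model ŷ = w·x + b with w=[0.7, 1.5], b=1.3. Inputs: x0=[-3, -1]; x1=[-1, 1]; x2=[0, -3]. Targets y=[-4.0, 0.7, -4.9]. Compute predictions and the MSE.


ŷ0 = (0.7)·(-3) + (1.5)·(-1) + 1.3 = -2.3
ŷ1 = (0.7)·(-1) + (1.5)·(1) + 1.3 = 2.1
ŷ2 = (0.7)·(0) + (1.5)·(-3) + 1.3 = -3.2
errors² = [2.89, 1.96, 2.89]
MSE = 7.7400/3 = 2.58

2.58


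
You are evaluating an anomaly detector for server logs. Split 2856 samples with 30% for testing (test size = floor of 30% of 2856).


Test = ⌊2856·30/100⌋ = 856
Train = 2856 - 856 = 2000

Train: 2000, Test: 856


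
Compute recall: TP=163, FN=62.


Recall = TP/(TP+FN)
= 163/(163+62)
= 163/225 = 72.44%

72.44%


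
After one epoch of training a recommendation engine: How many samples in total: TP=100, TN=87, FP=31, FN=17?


Total = TP + TN + FP + FN
= 100 + 87 + 31 + 17
= 235
(Predicted positive: 131, predicted negative: 104)

235


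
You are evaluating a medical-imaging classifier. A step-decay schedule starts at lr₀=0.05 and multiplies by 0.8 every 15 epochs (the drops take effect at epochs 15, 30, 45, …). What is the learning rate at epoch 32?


n_drops = ⌊32/15⌋ = 2
lr = 0.05·0.8^2 = 0.05·0.64 = 0.032

0.032


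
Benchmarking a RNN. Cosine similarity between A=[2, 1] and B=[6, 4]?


A·B = 2·6 + 1·4 = 16
‖A‖ = √5 = 2.2361, ‖B‖ = √52 = 7.2111
cos = 16/(√5·√52) = 16/√260 = 0.9923

0.9923


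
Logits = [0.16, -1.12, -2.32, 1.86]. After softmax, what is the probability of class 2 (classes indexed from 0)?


Exponentials: e^0.16=1.1735, e^-1.12=0.3263, e^-2.32=0.0983, e^1.86=6.4237
Sum = 8.0218
Softmax = [0.1463, 0.0407, 0.0123, 0.8008]
p[2] = 0.0983/8.0218 = 0.0123

0.0123


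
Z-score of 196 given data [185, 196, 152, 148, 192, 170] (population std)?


μ = 173.8333, σ = 18.7298
z = (196 - 173.8333)/18.7298 = 1.1835

1.1835


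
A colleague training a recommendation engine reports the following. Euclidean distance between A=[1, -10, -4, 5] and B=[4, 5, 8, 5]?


d = √((1-4)² + (-10-5)² + (-4-8)² + (5-5)²)
  = √(9 + 225 + 144 + 0)
  = √378 = 19.4422

19.4422


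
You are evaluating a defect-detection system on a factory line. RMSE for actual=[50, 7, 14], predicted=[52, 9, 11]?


MSE = 17/3 = 5.6667
RMSE = √(17/3) = 2.3805

2.3805


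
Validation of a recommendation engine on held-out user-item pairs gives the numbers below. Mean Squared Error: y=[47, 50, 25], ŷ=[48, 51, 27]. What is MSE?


Squared errors: (47-48)²=1, (50-51)²=1, (25-27)²=4
Sum = 6
MSE = 6/3 = 2

2


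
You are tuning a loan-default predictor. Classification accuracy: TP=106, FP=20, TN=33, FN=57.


Accuracy = (TP+TN)/(TP+TN+FP+FN)
= (106+33)/(216)
= 139/216 = 64.35%

64.35%


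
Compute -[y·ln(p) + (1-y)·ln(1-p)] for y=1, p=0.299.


BCE = -[y·ln(p) + (1-y)·ln(1-p)]
= -1·ln(0.299) - 0
= -ln(0.299) = 1.2073

1.2073


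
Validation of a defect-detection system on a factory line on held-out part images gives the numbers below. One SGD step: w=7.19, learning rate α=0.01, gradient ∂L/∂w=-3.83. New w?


w_new = w - α·∇
= 7.19 - 0.01·-3.83
= 7.19 + 0.0383
= 7.2283

7.2283


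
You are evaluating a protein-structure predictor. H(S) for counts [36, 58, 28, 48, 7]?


Probabilities: [36/177, 58/177, 28/177, 48/177, 7/177] ≈ [0.2034, 0.3277, 0.1582, 0.2712, 0.0395]
H = -((36/177)·log₂(36/177) + (58/177)·log₂(58/177) + (28/177)·log₂(28/177) + (48/177)·log₂(48/177) + (7/177)·log₂(7/177))
  = 2.1105 bits

2.1105 bits


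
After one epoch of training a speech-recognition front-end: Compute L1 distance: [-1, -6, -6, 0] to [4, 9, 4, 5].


d = |-1-4| + |-6-9| + |-6-4| + |0-5|
  = 5 + 15 + 10 + 5
  = 35

35


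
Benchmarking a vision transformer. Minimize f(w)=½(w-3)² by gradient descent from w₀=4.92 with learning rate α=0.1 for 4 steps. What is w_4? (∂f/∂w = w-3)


step 1: grad = 4.92-3 = 1.92; w = 4.92 - 0.1·(1.92) = 4.728
step 2: grad = 4.728-3 = 1.728; w = 4.728 - 0.1·(1.728) = 4.5552
step 3: grad = 4.5552-3 = 1.5552; w = 4.5552 - 0.1·(1.5552) = 4.39968
step 4: grad = 4.39968-3 = 1.39968; w = 4.39968 - 0.1·(1.39968) = 4.259712

4.259712


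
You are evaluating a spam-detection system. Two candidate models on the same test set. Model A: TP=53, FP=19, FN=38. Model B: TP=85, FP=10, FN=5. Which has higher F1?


Model A: P=53/72=0.7361, R=53/91=0.5824, F1=2PR/(P+R)=2TP/(2TP+FP+FN)=106/163=0.6503
Model B: P=85/95=0.8947, R=85/90=0.9444, F1=2PR/(P+R)=2TP/(2TP+FP+FN)=170/185=0.9189
0.6503 < 0.9189 → Model B

Model B


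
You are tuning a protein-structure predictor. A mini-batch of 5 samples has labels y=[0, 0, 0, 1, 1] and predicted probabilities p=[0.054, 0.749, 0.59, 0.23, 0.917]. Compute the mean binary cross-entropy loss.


L[0] = -ln(1-0.054) = -ln(0.946) = 0.0555
L[1] = -ln(1-0.749) = -ln(0.251) = 1.3823
L[2] = -ln(1-0.59) = -ln(0.41) = 0.8916
L[3] = -ln(0.23) = 1.4697
L[4] = -ln(0.917) = 0.0866
mean = (0.0555 + 1.3823 + 0.8916 + 1.4697 + 0.0866)/5 = 0.7771

0.7771


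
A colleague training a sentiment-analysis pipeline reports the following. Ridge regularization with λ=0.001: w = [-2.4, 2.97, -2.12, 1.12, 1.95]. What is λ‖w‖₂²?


‖w‖₂² = (-2.4)² + (2.97)² + (-2.12)² + (1.12)² + (1.95)²
     = 5.76 + 8.8209 + 4.4944 + 1.2544 + 3.8025
     = 24.1322
λ·‖w‖₂² = 0.001·24.1322 = 0.024132

0.024132


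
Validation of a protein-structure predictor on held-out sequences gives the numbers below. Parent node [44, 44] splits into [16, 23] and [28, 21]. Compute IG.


Parent = [44, 44], H_parent = 1
H_left = 0.9766 (n=39), H_right = 0.9852 (n=49)
H_children = (39/88)·0.9766 + (49/88)·0.9852 = 0.9814
IG = 1 - 0.9814 = 0.0186

0.0186


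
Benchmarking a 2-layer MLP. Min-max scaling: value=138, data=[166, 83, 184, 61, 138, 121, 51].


min=51, max=184
(138-51)/(184-51) = 87/133 = 0.6541

0.6541


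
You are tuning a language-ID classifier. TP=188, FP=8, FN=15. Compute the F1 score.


Precision = 188/196 = 0.9592
Recall = 188/203 = 0.9261
F1 = 2·P·R/(P+R) = 2·TP/(2·TP+FP+FN) = 376/(376+8+15) = 376/399 = 0.9424

0.9424


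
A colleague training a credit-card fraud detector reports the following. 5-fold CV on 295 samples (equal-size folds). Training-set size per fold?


Fold size = 295/5 = 59
Training per fold = 295 - 59 = 236

236


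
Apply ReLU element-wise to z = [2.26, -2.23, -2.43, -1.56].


ReLU(2.26) = max(0, 2.26) = 2.26
ReLU(-2.23) = max(0, -2.23) = 0.0
ReLU(-2.43) = max(0, -2.43) = 0.0
ReLU(-1.56) = max(0, -1.56) = 0.0
result = [2.26, 0.0, 0.0, 0.0]

[2.26, 0.0, 0.0, 0.0]


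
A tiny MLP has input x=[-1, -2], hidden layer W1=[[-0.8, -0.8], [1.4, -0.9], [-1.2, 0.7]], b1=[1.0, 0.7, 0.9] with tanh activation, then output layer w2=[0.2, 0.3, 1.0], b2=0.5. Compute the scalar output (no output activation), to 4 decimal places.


z1[0] = (-0.8)·(-1) + (-0.8)·(-2) + 1.0 = 3.4
z1[1] = (1.4)·(-1) + (-0.9)·(-2) + 0.7 = 1.1
z1[2] = (-1.2)·(-1) + (0.7)·(-2) + 0.9 = 0.7
h = tanh(z1) = [0.9978, 0.8005, 0.6044]
output = (0.2)·(0.9978) + (0.3)·(0.8005) + (1.0)·(0.6044) + 0.5 = 1.5441

1.5441


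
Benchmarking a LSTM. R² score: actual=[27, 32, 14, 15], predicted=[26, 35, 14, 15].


ȳ = 22
SS_res = Σ(y-ŷ)² = 10
SS_tot = Σ(y-ȳ)² = 238
R² = 1 - SS_res/SS_tot = 1 - 0.042 = 0.958

0.958


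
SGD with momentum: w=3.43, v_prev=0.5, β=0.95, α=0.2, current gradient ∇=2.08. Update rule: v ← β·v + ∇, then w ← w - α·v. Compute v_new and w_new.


v_new = 0.95·0.5 + 2.08 = 0.475 + 2.08 = 2.555
w_new = 3.43 - 0.2·2.555 = 3.43 - 0.511 = 2.919

v_new=2.555, w_new=2.919


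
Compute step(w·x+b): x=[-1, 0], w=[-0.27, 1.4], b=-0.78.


z = (-1)·(-0.27) + (0)·(1.4) - 0.78
  = -0.51
step(z) = 0 (z<0)

0


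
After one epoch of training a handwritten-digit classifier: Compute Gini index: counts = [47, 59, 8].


Probabilities: [47/114, 59/114, 8/114] ≈ [0.4123, 0.5175, 0.0702]
Σpᵢ² = (2209 + 3481 + 64)/114² = 5754/12996
Gini = 1 - Σpᵢ² = 1 - 5754/12996 = 0.5572

0.5572


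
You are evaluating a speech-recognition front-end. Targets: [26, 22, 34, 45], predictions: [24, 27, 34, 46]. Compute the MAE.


Absolute errors: |26-24|=2, |22-27|=5, |34-34|=0, |45-46|=1
Sum = 8
MAE = 8/4 = 2

2


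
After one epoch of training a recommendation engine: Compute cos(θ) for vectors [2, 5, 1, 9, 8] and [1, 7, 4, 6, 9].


A·B = 2·1 + 5·7 + 1·4 + 9·6 + 8·9 = 167
‖A‖ = √175 = 13.2288, ‖B‖ = √183 = 13.5277
cos = 167/(√175·√183) = 167/√32025 = 0.9332

0.9332


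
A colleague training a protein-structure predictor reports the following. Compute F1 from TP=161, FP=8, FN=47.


Precision = 161/169 = 0.9527
Recall = 161/208 = 0.774
F1 = 2·P·R/(P+R) = 2·TP/(2·TP+FP+FN) = 322/(322+8+47) = 322/377 = 0.8541

0.8541


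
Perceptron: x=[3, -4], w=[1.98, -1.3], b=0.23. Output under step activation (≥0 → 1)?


z = (3)·(1.98) + (-4)·(-1.3) + 0.23
  = 11.37
step(z) = 1 (z≥0)

1


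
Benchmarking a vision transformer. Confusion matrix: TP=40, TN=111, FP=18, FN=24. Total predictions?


Total = TP + TN + FP + FN
= 40 + 111 + 18 + 24
= 193
(Predicted positive: 58, predicted negative: 135)

193


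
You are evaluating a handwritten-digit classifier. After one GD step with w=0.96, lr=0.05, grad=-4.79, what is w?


w_new = w - α·∇
= 0.96 - 0.05·-4.79
= 0.96 + 0.2395
= 1.1995

1.1995


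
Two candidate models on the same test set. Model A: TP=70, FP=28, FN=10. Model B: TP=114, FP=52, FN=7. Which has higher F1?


Model A: P=70/98=0.7143, R=70/80=0.875, F1=2PR/(P+R)=2TP/(2TP+FP+FN)=140/178=0.7865
Model B: P=114/166=0.6867, R=114/121=0.9421, F1=2PR/(P+R)=2TP/(2TP+FP+FN)=228/287=0.7944
0.7865 < 0.7944 → Model B

Model B


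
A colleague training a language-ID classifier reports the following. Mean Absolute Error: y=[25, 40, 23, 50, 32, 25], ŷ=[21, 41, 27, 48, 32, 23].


Absolute errors: |25-21|=4, |40-41|=1, |23-27|=4, |50-48|=2, |32-32|=0, |25-23|=2
Sum = 13
MAE = 13/6 = 13/6

13/6


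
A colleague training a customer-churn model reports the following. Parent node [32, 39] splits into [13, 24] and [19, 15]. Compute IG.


Parent = [32, 39], H_parent = 0.993
H_left = 0.9353 (n=37), H_right = 0.99 (n=34)
H_children = (37/71)·0.9353 + (34/71)·0.99 = 0.9615
IG = 0.993 - 0.9615 = 0.0315

0.0315


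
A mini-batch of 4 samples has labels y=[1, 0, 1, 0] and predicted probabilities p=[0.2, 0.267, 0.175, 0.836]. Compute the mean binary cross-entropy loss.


L[0] = -ln(0.2) = 1.6094
L[1] = -ln(1-0.267) = -ln(0.733) = 0.3106
L[2] = -ln(0.175) = 1.743
L[3] = -ln(1-0.836) = -ln(0.164) = 1.8079
mean = (1.6094 + 0.3106 + 1.743 + 1.8079)/4 = 1.3677

1.3677


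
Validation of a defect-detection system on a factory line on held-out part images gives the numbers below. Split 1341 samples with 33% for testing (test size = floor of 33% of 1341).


Test = ⌊1341·33/100⌋ = 442
Train = 1341 - 442 = 899

Train: 899, Test: 442


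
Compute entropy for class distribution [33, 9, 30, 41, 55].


Probabilities: [33/168, 9/168, 30/168, 41/168, 55/168] ≈ [0.1964, 0.0536, 0.1786, 0.244, 0.3274]
H = -((33/168)·log₂(33/168) + (9/168)·log₂(9/168) + (30/168)·log₂(30/168) + (41/168)·log₂(41/168) + (55/168)·log₂(55/168))
  = 2.1552 bits

2.1552 bits


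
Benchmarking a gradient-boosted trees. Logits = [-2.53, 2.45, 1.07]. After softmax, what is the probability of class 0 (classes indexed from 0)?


Exponentials: e^-2.53=0.0797, e^2.45=11.5883, e^1.07=2.9154
Sum = 14.5834
Softmax = [0.0055, 0.7946, 0.1999]
p[0] = 0.0797/14.5834 = 0.0055

0.0055


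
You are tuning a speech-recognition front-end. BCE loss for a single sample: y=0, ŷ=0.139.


BCE = -[y·ln(p) + (1-y)·ln(1-p)]
= -0 - 1·ln(1-0.139)
= -ln(0.861) = 0.1497

0.1497


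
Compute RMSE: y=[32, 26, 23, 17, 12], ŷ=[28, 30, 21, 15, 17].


MSE = 65/5 = 13
RMSE = √(65/5) = 3.6056

3.6056


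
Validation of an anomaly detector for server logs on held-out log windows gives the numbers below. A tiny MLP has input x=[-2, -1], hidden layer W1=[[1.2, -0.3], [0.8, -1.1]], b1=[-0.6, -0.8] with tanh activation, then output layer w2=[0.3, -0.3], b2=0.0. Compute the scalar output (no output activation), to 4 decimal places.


z1[0] = (1.2)·(-2) + (-0.3)·(-1) - 0.6 = -2.7
z1[1] = (0.8)·(-2) + (-1.1)·(-1) - 0.8 = -1.3
h = tanh(z1) = [-0.991, -0.8617]
output = (0.3)·(-0.991) + (-0.3)·(-0.8617) + 0.0 = -0.0388

-0.0388


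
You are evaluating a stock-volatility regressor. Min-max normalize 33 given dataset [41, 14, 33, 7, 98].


min=7, max=98
(33-7)/(98-7) = 26/91 = 0.2857

0.2857


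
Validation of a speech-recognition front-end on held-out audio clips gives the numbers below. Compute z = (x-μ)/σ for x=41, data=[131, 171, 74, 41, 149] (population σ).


μ = 113.2, σ = 48.3504
z = (41 - 113.2)/48.3504 = -1.4933

-1.4933


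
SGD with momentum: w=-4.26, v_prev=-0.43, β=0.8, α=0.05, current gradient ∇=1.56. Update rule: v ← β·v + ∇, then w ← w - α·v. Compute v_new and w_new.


v_new = 0.8·-0.43 + 1.56 = -0.344 + 1.56 = 1.216
w_new = -4.26 - 0.05·1.216 = -4.26 - 0.0608 = -4.3208

v_new=1.216, w_new=-4.3208


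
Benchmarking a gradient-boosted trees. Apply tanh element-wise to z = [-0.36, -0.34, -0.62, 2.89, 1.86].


tanh(-0.36) = -0.3452
tanh(-0.34) = -0.3275
tanh(-0.62) = -0.5511
tanh(2.89) = 0.9938
tanh(1.86) = 0.9527
result = [-0.3452, -0.3275, -0.5511, 0.9938, 0.9527]

[-0.3452, -0.3275, -0.5511, 0.9938, 0.9527]


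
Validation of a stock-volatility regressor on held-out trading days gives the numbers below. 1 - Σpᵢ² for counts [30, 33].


Probabilities: [30/63, 33/63] ≈ [0.4762, 0.5238]
Σpᵢ² = (900 + 1089)/63² = 1989/3969
Gini = 1 - Σpᵢ² = 1 - 1989/3969 = 0.4989

0.4989


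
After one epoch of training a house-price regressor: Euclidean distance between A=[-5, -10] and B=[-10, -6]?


d = √((-5+ 10)² + (-10+ 6)²)
  = √(25 + 16)
  = √41 = 6.4031

6.4031


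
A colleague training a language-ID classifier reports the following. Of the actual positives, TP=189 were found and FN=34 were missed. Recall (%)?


Recall = TP/(TP+FN)
= 189/(189+34)
= 189/223 = 84.75%

84.75%


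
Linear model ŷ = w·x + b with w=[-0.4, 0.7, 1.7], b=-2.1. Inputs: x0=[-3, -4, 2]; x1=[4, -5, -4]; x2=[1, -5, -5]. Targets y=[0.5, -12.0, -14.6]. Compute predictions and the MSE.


ŷ0 = (-0.4)·(-3) + (0.7)·(-4) + (1.7)·(2) - 2.1 = -0.3
ŷ1 = (-0.4)·(4) + (0.7)·(-5) + (1.7)·(-4) - 2.1 = -14.0
ŷ2 = (-0.4)·(1) + (0.7)·(-5) + (1.7)·(-5) - 2.1 = -14.5
errors² = [0.64, 4.0, 0.01]
MSE = 4.6500/3 = 1.55

1.55


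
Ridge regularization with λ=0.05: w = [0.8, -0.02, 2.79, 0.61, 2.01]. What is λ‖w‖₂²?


‖w‖₂² = (0.8)² + (-0.02)² + (2.79)² + (0.61)² + (2.01)²
     = 0.64 + 0.0004 + 7.7841 + 0.3721 + 4.0401
     = 12.8367
λ·‖w‖₂² = 0.05·12.8367 = 0.641835

0.641835


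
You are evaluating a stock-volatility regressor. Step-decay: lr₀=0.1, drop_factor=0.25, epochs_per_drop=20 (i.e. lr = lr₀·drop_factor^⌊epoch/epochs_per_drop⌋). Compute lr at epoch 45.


n_drops = ⌊45/20⌋ = 2
lr = 0.1·0.25^2 = 0.1·0.0625 = 0.00625

0.00625


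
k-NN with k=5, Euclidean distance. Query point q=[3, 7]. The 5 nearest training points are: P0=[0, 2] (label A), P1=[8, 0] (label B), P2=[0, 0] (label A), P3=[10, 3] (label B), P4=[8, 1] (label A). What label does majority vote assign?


d(q,P0) = 5.831  (label A)
d(q,P1) = 8.6023  (label B)
d(q,P2) = 7.6158  (label A)
d(q,P3) = 8.0623  (label B)
d(q,P4) = 7.8102  (label A)
Votes: A=3, B=2
Majority → A

A


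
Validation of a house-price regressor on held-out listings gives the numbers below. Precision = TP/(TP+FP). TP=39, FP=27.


Precision = TP/(TP+FP)
= 39/(39+27)
= 39/66 = 59.09%

59.09%


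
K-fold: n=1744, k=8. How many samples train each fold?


Fold size = 1744/8 = 218
Training per fold = 1744 - 218 = 1526

1526


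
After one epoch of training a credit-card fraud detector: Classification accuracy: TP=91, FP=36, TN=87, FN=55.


Accuracy = (TP+TN)/(TP+TN+FP+FN)
= (91+87)/(269)
= 178/269 = 66.17%

66.17%


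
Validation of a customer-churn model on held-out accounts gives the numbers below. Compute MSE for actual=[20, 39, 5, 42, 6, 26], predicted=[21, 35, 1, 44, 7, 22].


Squared errors: (20-21)²=1, (39-35)²=16, (5-1)²=16, (42-44)²=4, (6-7)²=1, (26-22)²=16
Sum = 54
MSE = 54/6 = 9

9


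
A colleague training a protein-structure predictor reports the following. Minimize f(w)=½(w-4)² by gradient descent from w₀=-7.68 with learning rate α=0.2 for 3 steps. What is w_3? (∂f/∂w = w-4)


step 1: grad = -7.68-4 = -11.68; w = -7.68 - 0.2·(-11.68) = -5.344
step 2: grad = -5.344-4 = -9.344; w = -5.344 - 0.2·(-9.344) = -3.4752
step 3: grad = -3.4752-4 = -7.4752; w = -3.4752 - 0.2·(-7.4752) = -1.98016

-1.98016


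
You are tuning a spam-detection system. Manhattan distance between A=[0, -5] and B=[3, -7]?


d = |0-3| + |-5+ 7|
  = 3 + 2
  = 5

5


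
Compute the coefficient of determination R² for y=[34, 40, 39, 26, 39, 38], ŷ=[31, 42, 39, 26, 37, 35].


ȳ = 36
SS_res = Σ(y-ŷ)² = 26
SS_tot = Σ(y-ȳ)² = 142
R² = 1 - SS_res/SS_tot = 1 - 0.1831 = 0.8169

0.8169


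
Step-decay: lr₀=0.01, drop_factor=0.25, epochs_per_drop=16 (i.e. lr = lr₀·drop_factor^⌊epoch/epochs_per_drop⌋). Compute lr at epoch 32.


n_drops = ⌊32/16⌋ = 2
lr = 0.01·0.25^2 = 0.01·0.0625 = 0.000625

0.000625


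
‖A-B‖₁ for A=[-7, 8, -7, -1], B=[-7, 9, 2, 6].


d = |-7+ 7| + |8-9| + |-7-2| + |-1-6|
  = 0 + 1 + 9 + 7
  = 17

17


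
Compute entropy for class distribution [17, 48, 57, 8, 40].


Probabilities: [17/170, 48/170, 57/170, 8/170, 40/170] ≈ [0.1, 0.2824, 0.3353, 0.0471, 0.2353]
H = -((17/170)·log₂(17/170) + (48/170)·log₂(48/170) + (57/170)·log₂(57/170) + (8/170)·log₂(8/170) + (40/170)·log₂(40/170))
  = 2.0746 bits

2.0746 bits
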